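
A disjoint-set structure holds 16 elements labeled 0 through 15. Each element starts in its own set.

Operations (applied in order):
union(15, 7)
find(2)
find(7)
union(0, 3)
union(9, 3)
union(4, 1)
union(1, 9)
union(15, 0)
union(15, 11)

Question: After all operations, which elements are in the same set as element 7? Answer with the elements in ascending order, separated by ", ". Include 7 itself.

Answer: 0, 1, 3, 4, 7, 9, 11, 15

Derivation:
Step 1: union(15, 7) -> merged; set of 15 now {7, 15}
Step 2: find(2) -> no change; set of 2 is {2}
Step 3: find(7) -> no change; set of 7 is {7, 15}
Step 4: union(0, 3) -> merged; set of 0 now {0, 3}
Step 5: union(9, 3) -> merged; set of 9 now {0, 3, 9}
Step 6: union(4, 1) -> merged; set of 4 now {1, 4}
Step 7: union(1, 9) -> merged; set of 1 now {0, 1, 3, 4, 9}
Step 8: union(15, 0) -> merged; set of 15 now {0, 1, 3, 4, 7, 9, 15}
Step 9: union(15, 11) -> merged; set of 15 now {0, 1, 3, 4, 7, 9, 11, 15}
Component of 7: {0, 1, 3, 4, 7, 9, 11, 15}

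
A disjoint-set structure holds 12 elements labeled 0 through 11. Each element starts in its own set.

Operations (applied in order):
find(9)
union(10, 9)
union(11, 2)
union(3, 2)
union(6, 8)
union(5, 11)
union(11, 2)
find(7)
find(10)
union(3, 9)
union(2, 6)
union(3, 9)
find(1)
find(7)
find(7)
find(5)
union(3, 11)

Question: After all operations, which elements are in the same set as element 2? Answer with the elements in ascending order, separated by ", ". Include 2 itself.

Answer: 2, 3, 5, 6, 8, 9, 10, 11

Derivation:
Step 1: find(9) -> no change; set of 9 is {9}
Step 2: union(10, 9) -> merged; set of 10 now {9, 10}
Step 3: union(11, 2) -> merged; set of 11 now {2, 11}
Step 4: union(3, 2) -> merged; set of 3 now {2, 3, 11}
Step 5: union(6, 8) -> merged; set of 6 now {6, 8}
Step 6: union(5, 11) -> merged; set of 5 now {2, 3, 5, 11}
Step 7: union(11, 2) -> already same set; set of 11 now {2, 3, 5, 11}
Step 8: find(7) -> no change; set of 7 is {7}
Step 9: find(10) -> no change; set of 10 is {9, 10}
Step 10: union(3, 9) -> merged; set of 3 now {2, 3, 5, 9, 10, 11}
Step 11: union(2, 6) -> merged; set of 2 now {2, 3, 5, 6, 8, 9, 10, 11}
Step 12: union(3, 9) -> already same set; set of 3 now {2, 3, 5, 6, 8, 9, 10, 11}
Step 13: find(1) -> no change; set of 1 is {1}
Step 14: find(7) -> no change; set of 7 is {7}
Step 15: find(7) -> no change; set of 7 is {7}
Step 16: find(5) -> no change; set of 5 is {2, 3, 5, 6, 8, 9, 10, 11}
Step 17: union(3, 11) -> already same set; set of 3 now {2, 3, 5, 6, 8, 9, 10, 11}
Component of 2: {2, 3, 5, 6, 8, 9, 10, 11}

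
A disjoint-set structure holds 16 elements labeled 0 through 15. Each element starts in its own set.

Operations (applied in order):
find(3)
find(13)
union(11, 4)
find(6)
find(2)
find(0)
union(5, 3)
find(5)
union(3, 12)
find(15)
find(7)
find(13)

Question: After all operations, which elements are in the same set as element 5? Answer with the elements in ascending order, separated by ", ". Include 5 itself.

Answer: 3, 5, 12

Derivation:
Step 1: find(3) -> no change; set of 3 is {3}
Step 2: find(13) -> no change; set of 13 is {13}
Step 3: union(11, 4) -> merged; set of 11 now {4, 11}
Step 4: find(6) -> no change; set of 6 is {6}
Step 5: find(2) -> no change; set of 2 is {2}
Step 6: find(0) -> no change; set of 0 is {0}
Step 7: union(5, 3) -> merged; set of 5 now {3, 5}
Step 8: find(5) -> no change; set of 5 is {3, 5}
Step 9: union(3, 12) -> merged; set of 3 now {3, 5, 12}
Step 10: find(15) -> no change; set of 15 is {15}
Step 11: find(7) -> no change; set of 7 is {7}
Step 12: find(13) -> no change; set of 13 is {13}
Component of 5: {3, 5, 12}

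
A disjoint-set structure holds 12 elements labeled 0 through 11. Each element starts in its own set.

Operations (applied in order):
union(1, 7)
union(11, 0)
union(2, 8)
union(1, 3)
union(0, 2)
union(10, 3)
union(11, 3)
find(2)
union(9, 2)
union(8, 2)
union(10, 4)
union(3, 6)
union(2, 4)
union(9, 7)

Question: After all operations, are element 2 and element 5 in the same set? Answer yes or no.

Step 1: union(1, 7) -> merged; set of 1 now {1, 7}
Step 2: union(11, 0) -> merged; set of 11 now {0, 11}
Step 3: union(2, 8) -> merged; set of 2 now {2, 8}
Step 4: union(1, 3) -> merged; set of 1 now {1, 3, 7}
Step 5: union(0, 2) -> merged; set of 0 now {0, 2, 8, 11}
Step 6: union(10, 3) -> merged; set of 10 now {1, 3, 7, 10}
Step 7: union(11, 3) -> merged; set of 11 now {0, 1, 2, 3, 7, 8, 10, 11}
Step 8: find(2) -> no change; set of 2 is {0, 1, 2, 3, 7, 8, 10, 11}
Step 9: union(9, 2) -> merged; set of 9 now {0, 1, 2, 3, 7, 8, 9, 10, 11}
Step 10: union(8, 2) -> already same set; set of 8 now {0, 1, 2, 3, 7, 8, 9, 10, 11}
Step 11: union(10, 4) -> merged; set of 10 now {0, 1, 2, 3, 4, 7, 8, 9, 10, 11}
Step 12: union(3, 6) -> merged; set of 3 now {0, 1, 2, 3, 4, 6, 7, 8, 9, 10, 11}
Step 13: union(2, 4) -> already same set; set of 2 now {0, 1, 2, 3, 4, 6, 7, 8, 9, 10, 11}
Step 14: union(9, 7) -> already same set; set of 9 now {0, 1, 2, 3, 4, 6, 7, 8, 9, 10, 11}
Set of 2: {0, 1, 2, 3, 4, 6, 7, 8, 9, 10, 11}; 5 is not a member.

Answer: no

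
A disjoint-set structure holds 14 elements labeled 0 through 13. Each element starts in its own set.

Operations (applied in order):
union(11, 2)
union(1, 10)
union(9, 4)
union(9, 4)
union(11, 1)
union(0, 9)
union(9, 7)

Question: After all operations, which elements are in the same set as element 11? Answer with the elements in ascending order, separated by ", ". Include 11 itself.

Step 1: union(11, 2) -> merged; set of 11 now {2, 11}
Step 2: union(1, 10) -> merged; set of 1 now {1, 10}
Step 3: union(9, 4) -> merged; set of 9 now {4, 9}
Step 4: union(9, 4) -> already same set; set of 9 now {4, 9}
Step 5: union(11, 1) -> merged; set of 11 now {1, 2, 10, 11}
Step 6: union(0, 9) -> merged; set of 0 now {0, 4, 9}
Step 7: union(9, 7) -> merged; set of 9 now {0, 4, 7, 9}
Component of 11: {1, 2, 10, 11}

Answer: 1, 2, 10, 11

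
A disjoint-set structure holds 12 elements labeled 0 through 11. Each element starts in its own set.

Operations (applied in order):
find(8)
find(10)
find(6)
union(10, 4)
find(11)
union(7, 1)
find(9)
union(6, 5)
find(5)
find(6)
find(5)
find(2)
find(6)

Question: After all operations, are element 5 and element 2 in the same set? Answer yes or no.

Answer: no

Derivation:
Step 1: find(8) -> no change; set of 8 is {8}
Step 2: find(10) -> no change; set of 10 is {10}
Step 3: find(6) -> no change; set of 6 is {6}
Step 4: union(10, 4) -> merged; set of 10 now {4, 10}
Step 5: find(11) -> no change; set of 11 is {11}
Step 6: union(7, 1) -> merged; set of 7 now {1, 7}
Step 7: find(9) -> no change; set of 9 is {9}
Step 8: union(6, 5) -> merged; set of 6 now {5, 6}
Step 9: find(5) -> no change; set of 5 is {5, 6}
Step 10: find(6) -> no change; set of 6 is {5, 6}
Step 11: find(5) -> no change; set of 5 is {5, 6}
Step 12: find(2) -> no change; set of 2 is {2}
Step 13: find(6) -> no change; set of 6 is {5, 6}
Set of 5: {5, 6}; 2 is not a member.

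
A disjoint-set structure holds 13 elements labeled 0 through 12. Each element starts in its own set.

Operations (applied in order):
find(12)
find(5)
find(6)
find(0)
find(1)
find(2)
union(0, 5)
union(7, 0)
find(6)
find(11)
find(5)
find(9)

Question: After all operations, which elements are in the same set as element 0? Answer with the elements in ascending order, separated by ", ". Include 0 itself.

Answer: 0, 5, 7

Derivation:
Step 1: find(12) -> no change; set of 12 is {12}
Step 2: find(5) -> no change; set of 5 is {5}
Step 3: find(6) -> no change; set of 6 is {6}
Step 4: find(0) -> no change; set of 0 is {0}
Step 5: find(1) -> no change; set of 1 is {1}
Step 6: find(2) -> no change; set of 2 is {2}
Step 7: union(0, 5) -> merged; set of 0 now {0, 5}
Step 8: union(7, 0) -> merged; set of 7 now {0, 5, 7}
Step 9: find(6) -> no change; set of 6 is {6}
Step 10: find(11) -> no change; set of 11 is {11}
Step 11: find(5) -> no change; set of 5 is {0, 5, 7}
Step 12: find(9) -> no change; set of 9 is {9}
Component of 0: {0, 5, 7}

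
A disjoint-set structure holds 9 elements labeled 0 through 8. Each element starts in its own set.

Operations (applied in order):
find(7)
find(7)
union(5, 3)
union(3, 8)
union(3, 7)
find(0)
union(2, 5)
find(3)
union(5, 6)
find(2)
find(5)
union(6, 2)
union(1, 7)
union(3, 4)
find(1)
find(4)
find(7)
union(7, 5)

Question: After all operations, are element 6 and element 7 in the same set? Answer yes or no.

Step 1: find(7) -> no change; set of 7 is {7}
Step 2: find(7) -> no change; set of 7 is {7}
Step 3: union(5, 3) -> merged; set of 5 now {3, 5}
Step 4: union(3, 8) -> merged; set of 3 now {3, 5, 8}
Step 5: union(3, 7) -> merged; set of 3 now {3, 5, 7, 8}
Step 6: find(0) -> no change; set of 0 is {0}
Step 7: union(2, 5) -> merged; set of 2 now {2, 3, 5, 7, 8}
Step 8: find(3) -> no change; set of 3 is {2, 3, 5, 7, 8}
Step 9: union(5, 6) -> merged; set of 5 now {2, 3, 5, 6, 7, 8}
Step 10: find(2) -> no change; set of 2 is {2, 3, 5, 6, 7, 8}
Step 11: find(5) -> no change; set of 5 is {2, 3, 5, 6, 7, 8}
Step 12: union(6, 2) -> already same set; set of 6 now {2, 3, 5, 6, 7, 8}
Step 13: union(1, 7) -> merged; set of 1 now {1, 2, 3, 5, 6, 7, 8}
Step 14: union(3, 4) -> merged; set of 3 now {1, 2, 3, 4, 5, 6, 7, 8}
Step 15: find(1) -> no change; set of 1 is {1, 2, 3, 4, 5, 6, 7, 8}
Step 16: find(4) -> no change; set of 4 is {1, 2, 3, 4, 5, 6, 7, 8}
Step 17: find(7) -> no change; set of 7 is {1, 2, 3, 4, 5, 6, 7, 8}
Step 18: union(7, 5) -> already same set; set of 7 now {1, 2, 3, 4, 5, 6, 7, 8}
Set of 6: {1, 2, 3, 4, 5, 6, 7, 8}; 7 is a member.

Answer: yes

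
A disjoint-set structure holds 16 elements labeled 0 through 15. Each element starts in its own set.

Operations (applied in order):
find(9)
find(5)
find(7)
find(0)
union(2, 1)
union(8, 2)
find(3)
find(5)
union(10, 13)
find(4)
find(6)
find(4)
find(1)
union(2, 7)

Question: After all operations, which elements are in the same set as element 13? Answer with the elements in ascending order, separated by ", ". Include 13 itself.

Answer: 10, 13

Derivation:
Step 1: find(9) -> no change; set of 9 is {9}
Step 2: find(5) -> no change; set of 5 is {5}
Step 3: find(7) -> no change; set of 7 is {7}
Step 4: find(0) -> no change; set of 0 is {0}
Step 5: union(2, 1) -> merged; set of 2 now {1, 2}
Step 6: union(8, 2) -> merged; set of 8 now {1, 2, 8}
Step 7: find(3) -> no change; set of 3 is {3}
Step 8: find(5) -> no change; set of 5 is {5}
Step 9: union(10, 13) -> merged; set of 10 now {10, 13}
Step 10: find(4) -> no change; set of 4 is {4}
Step 11: find(6) -> no change; set of 6 is {6}
Step 12: find(4) -> no change; set of 4 is {4}
Step 13: find(1) -> no change; set of 1 is {1, 2, 8}
Step 14: union(2, 7) -> merged; set of 2 now {1, 2, 7, 8}
Component of 13: {10, 13}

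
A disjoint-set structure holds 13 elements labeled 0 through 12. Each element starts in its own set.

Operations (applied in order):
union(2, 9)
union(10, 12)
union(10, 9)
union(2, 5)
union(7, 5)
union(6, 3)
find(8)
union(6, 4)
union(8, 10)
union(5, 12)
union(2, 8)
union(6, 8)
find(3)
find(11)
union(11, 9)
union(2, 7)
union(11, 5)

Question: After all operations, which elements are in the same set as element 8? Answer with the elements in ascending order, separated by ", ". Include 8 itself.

Answer: 2, 3, 4, 5, 6, 7, 8, 9, 10, 11, 12

Derivation:
Step 1: union(2, 9) -> merged; set of 2 now {2, 9}
Step 2: union(10, 12) -> merged; set of 10 now {10, 12}
Step 3: union(10, 9) -> merged; set of 10 now {2, 9, 10, 12}
Step 4: union(2, 5) -> merged; set of 2 now {2, 5, 9, 10, 12}
Step 5: union(7, 5) -> merged; set of 7 now {2, 5, 7, 9, 10, 12}
Step 6: union(6, 3) -> merged; set of 6 now {3, 6}
Step 7: find(8) -> no change; set of 8 is {8}
Step 8: union(6, 4) -> merged; set of 6 now {3, 4, 6}
Step 9: union(8, 10) -> merged; set of 8 now {2, 5, 7, 8, 9, 10, 12}
Step 10: union(5, 12) -> already same set; set of 5 now {2, 5, 7, 8, 9, 10, 12}
Step 11: union(2, 8) -> already same set; set of 2 now {2, 5, 7, 8, 9, 10, 12}
Step 12: union(6, 8) -> merged; set of 6 now {2, 3, 4, 5, 6, 7, 8, 9, 10, 12}
Step 13: find(3) -> no change; set of 3 is {2, 3, 4, 5, 6, 7, 8, 9, 10, 12}
Step 14: find(11) -> no change; set of 11 is {11}
Step 15: union(11, 9) -> merged; set of 11 now {2, 3, 4, 5, 6, 7, 8, 9, 10, 11, 12}
Step 16: union(2, 7) -> already same set; set of 2 now {2, 3, 4, 5, 6, 7, 8, 9, 10, 11, 12}
Step 17: union(11, 5) -> already same set; set of 11 now {2, 3, 4, 5, 6, 7, 8, 9, 10, 11, 12}
Component of 8: {2, 3, 4, 5, 6, 7, 8, 9, 10, 11, 12}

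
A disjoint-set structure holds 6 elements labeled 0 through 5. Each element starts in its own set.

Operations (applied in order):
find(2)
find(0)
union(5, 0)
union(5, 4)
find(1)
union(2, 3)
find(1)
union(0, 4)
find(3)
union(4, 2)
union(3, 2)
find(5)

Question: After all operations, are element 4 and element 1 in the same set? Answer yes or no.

Answer: no

Derivation:
Step 1: find(2) -> no change; set of 2 is {2}
Step 2: find(0) -> no change; set of 0 is {0}
Step 3: union(5, 0) -> merged; set of 5 now {0, 5}
Step 4: union(5, 4) -> merged; set of 5 now {0, 4, 5}
Step 5: find(1) -> no change; set of 1 is {1}
Step 6: union(2, 3) -> merged; set of 2 now {2, 3}
Step 7: find(1) -> no change; set of 1 is {1}
Step 8: union(0, 4) -> already same set; set of 0 now {0, 4, 5}
Step 9: find(3) -> no change; set of 3 is {2, 3}
Step 10: union(4, 2) -> merged; set of 4 now {0, 2, 3, 4, 5}
Step 11: union(3, 2) -> already same set; set of 3 now {0, 2, 3, 4, 5}
Step 12: find(5) -> no change; set of 5 is {0, 2, 3, 4, 5}
Set of 4: {0, 2, 3, 4, 5}; 1 is not a member.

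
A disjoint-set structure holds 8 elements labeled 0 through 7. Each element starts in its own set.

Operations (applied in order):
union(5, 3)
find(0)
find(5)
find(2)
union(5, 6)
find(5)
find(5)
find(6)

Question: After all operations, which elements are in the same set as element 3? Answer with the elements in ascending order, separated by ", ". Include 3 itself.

Step 1: union(5, 3) -> merged; set of 5 now {3, 5}
Step 2: find(0) -> no change; set of 0 is {0}
Step 3: find(5) -> no change; set of 5 is {3, 5}
Step 4: find(2) -> no change; set of 2 is {2}
Step 5: union(5, 6) -> merged; set of 5 now {3, 5, 6}
Step 6: find(5) -> no change; set of 5 is {3, 5, 6}
Step 7: find(5) -> no change; set of 5 is {3, 5, 6}
Step 8: find(6) -> no change; set of 6 is {3, 5, 6}
Component of 3: {3, 5, 6}

Answer: 3, 5, 6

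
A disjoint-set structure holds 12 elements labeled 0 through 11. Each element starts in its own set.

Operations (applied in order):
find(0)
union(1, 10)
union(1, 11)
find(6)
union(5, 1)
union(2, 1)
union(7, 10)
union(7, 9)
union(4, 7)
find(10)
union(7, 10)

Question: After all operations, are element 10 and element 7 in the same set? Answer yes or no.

Answer: yes

Derivation:
Step 1: find(0) -> no change; set of 0 is {0}
Step 2: union(1, 10) -> merged; set of 1 now {1, 10}
Step 3: union(1, 11) -> merged; set of 1 now {1, 10, 11}
Step 4: find(6) -> no change; set of 6 is {6}
Step 5: union(5, 1) -> merged; set of 5 now {1, 5, 10, 11}
Step 6: union(2, 1) -> merged; set of 2 now {1, 2, 5, 10, 11}
Step 7: union(7, 10) -> merged; set of 7 now {1, 2, 5, 7, 10, 11}
Step 8: union(7, 9) -> merged; set of 7 now {1, 2, 5, 7, 9, 10, 11}
Step 9: union(4, 7) -> merged; set of 4 now {1, 2, 4, 5, 7, 9, 10, 11}
Step 10: find(10) -> no change; set of 10 is {1, 2, 4, 5, 7, 9, 10, 11}
Step 11: union(7, 10) -> already same set; set of 7 now {1, 2, 4, 5, 7, 9, 10, 11}
Set of 10: {1, 2, 4, 5, 7, 9, 10, 11}; 7 is a member.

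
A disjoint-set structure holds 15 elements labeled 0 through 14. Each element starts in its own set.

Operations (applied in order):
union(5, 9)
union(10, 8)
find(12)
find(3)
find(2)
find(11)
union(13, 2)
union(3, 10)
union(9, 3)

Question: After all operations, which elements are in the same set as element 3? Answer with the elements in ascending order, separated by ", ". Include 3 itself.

Step 1: union(5, 9) -> merged; set of 5 now {5, 9}
Step 2: union(10, 8) -> merged; set of 10 now {8, 10}
Step 3: find(12) -> no change; set of 12 is {12}
Step 4: find(3) -> no change; set of 3 is {3}
Step 5: find(2) -> no change; set of 2 is {2}
Step 6: find(11) -> no change; set of 11 is {11}
Step 7: union(13, 2) -> merged; set of 13 now {2, 13}
Step 8: union(3, 10) -> merged; set of 3 now {3, 8, 10}
Step 9: union(9, 3) -> merged; set of 9 now {3, 5, 8, 9, 10}
Component of 3: {3, 5, 8, 9, 10}

Answer: 3, 5, 8, 9, 10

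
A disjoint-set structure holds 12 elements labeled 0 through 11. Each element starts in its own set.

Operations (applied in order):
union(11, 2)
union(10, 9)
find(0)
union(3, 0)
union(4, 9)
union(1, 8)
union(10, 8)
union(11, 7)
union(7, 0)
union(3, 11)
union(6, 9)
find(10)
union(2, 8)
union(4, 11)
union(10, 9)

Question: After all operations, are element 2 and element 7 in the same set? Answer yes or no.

Step 1: union(11, 2) -> merged; set of 11 now {2, 11}
Step 2: union(10, 9) -> merged; set of 10 now {9, 10}
Step 3: find(0) -> no change; set of 0 is {0}
Step 4: union(3, 0) -> merged; set of 3 now {0, 3}
Step 5: union(4, 9) -> merged; set of 4 now {4, 9, 10}
Step 6: union(1, 8) -> merged; set of 1 now {1, 8}
Step 7: union(10, 8) -> merged; set of 10 now {1, 4, 8, 9, 10}
Step 8: union(11, 7) -> merged; set of 11 now {2, 7, 11}
Step 9: union(7, 0) -> merged; set of 7 now {0, 2, 3, 7, 11}
Step 10: union(3, 11) -> already same set; set of 3 now {0, 2, 3, 7, 11}
Step 11: union(6, 9) -> merged; set of 6 now {1, 4, 6, 8, 9, 10}
Step 12: find(10) -> no change; set of 10 is {1, 4, 6, 8, 9, 10}
Step 13: union(2, 8) -> merged; set of 2 now {0, 1, 2, 3, 4, 6, 7, 8, 9, 10, 11}
Step 14: union(4, 11) -> already same set; set of 4 now {0, 1, 2, 3, 4, 6, 7, 8, 9, 10, 11}
Step 15: union(10, 9) -> already same set; set of 10 now {0, 1, 2, 3, 4, 6, 7, 8, 9, 10, 11}
Set of 2: {0, 1, 2, 3, 4, 6, 7, 8, 9, 10, 11}; 7 is a member.

Answer: yes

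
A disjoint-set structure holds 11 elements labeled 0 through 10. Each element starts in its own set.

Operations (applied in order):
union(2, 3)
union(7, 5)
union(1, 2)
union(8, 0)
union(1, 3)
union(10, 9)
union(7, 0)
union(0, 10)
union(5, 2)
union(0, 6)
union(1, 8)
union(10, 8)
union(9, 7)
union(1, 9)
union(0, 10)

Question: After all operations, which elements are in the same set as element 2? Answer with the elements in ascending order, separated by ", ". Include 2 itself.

Answer: 0, 1, 2, 3, 5, 6, 7, 8, 9, 10

Derivation:
Step 1: union(2, 3) -> merged; set of 2 now {2, 3}
Step 2: union(7, 5) -> merged; set of 7 now {5, 7}
Step 3: union(1, 2) -> merged; set of 1 now {1, 2, 3}
Step 4: union(8, 0) -> merged; set of 8 now {0, 8}
Step 5: union(1, 3) -> already same set; set of 1 now {1, 2, 3}
Step 6: union(10, 9) -> merged; set of 10 now {9, 10}
Step 7: union(7, 0) -> merged; set of 7 now {0, 5, 7, 8}
Step 8: union(0, 10) -> merged; set of 0 now {0, 5, 7, 8, 9, 10}
Step 9: union(5, 2) -> merged; set of 5 now {0, 1, 2, 3, 5, 7, 8, 9, 10}
Step 10: union(0, 6) -> merged; set of 0 now {0, 1, 2, 3, 5, 6, 7, 8, 9, 10}
Step 11: union(1, 8) -> already same set; set of 1 now {0, 1, 2, 3, 5, 6, 7, 8, 9, 10}
Step 12: union(10, 8) -> already same set; set of 10 now {0, 1, 2, 3, 5, 6, 7, 8, 9, 10}
Step 13: union(9, 7) -> already same set; set of 9 now {0, 1, 2, 3, 5, 6, 7, 8, 9, 10}
Step 14: union(1, 9) -> already same set; set of 1 now {0, 1, 2, 3, 5, 6, 7, 8, 9, 10}
Step 15: union(0, 10) -> already same set; set of 0 now {0, 1, 2, 3, 5, 6, 7, 8, 9, 10}
Component of 2: {0, 1, 2, 3, 5, 6, 7, 8, 9, 10}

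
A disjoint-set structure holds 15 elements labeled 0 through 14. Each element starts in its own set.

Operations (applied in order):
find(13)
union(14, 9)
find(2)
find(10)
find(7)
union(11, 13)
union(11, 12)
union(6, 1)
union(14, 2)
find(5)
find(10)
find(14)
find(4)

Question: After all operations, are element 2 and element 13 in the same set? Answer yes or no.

Answer: no

Derivation:
Step 1: find(13) -> no change; set of 13 is {13}
Step 2: union(14, 9) -> merged; set of 14 now {9, 14}
Step 3: find(2) -> no change; set of 2 is {2}
Step 4: find(10) -> no change; set of 10 is {10}
Step 5: find(7) -> no change; set of 7 is {7}
Step 6: union(11, 13) -> merged; set of 11 now {11, 13}
Step 7: union(11, 12) -> merged; set of 11 now {11, 12, 13}
Step 8: union(6, 1) -> merged; set of 6 now {1, 6}
Step 9: union(14, 2) -> merged; set of 14 now {2, 9, 14}
Step 10: find(5) -> no change; set of 5 is {5}
Step 11: find(10) -> no change; set of 10 is {10}
Step 12: find(14) -> no change; set of 14 is {2, 9, 14}
Step 13: find(4) -> no change; set of 4 is {4}
Set of 2: {2, 9, 14}; 13 is not a member.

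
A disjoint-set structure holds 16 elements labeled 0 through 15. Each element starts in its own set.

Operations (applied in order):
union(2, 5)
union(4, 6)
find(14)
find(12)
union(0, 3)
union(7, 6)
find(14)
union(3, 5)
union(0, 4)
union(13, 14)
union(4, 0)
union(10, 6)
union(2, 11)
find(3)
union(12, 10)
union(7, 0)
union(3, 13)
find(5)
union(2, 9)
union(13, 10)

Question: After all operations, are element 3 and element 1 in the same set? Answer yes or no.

Step 1: union(2, 5) -> merged; set of 2 now {2, 5}
Step 2: union(4, 6) -> merged; set of 4 now {4, 6}
Step 3: find(14) -> no change; set of 14 is {14}
Step 4: find(12) -> no change; set of 12 is {12}
Step 5: union(0, 3) -> merged; set of 0 now {0, 3}
Step 6: union(7, 6) -> merged; set of 7 now {4, 6, 7}
Step 7: find(14) -> no change; set of 14 is {14}
Step 8: union(3, 5) -> merged; set of 3 now {0, 2, 3, 5}
Step 9: union(0, 4) -> merged; set of 0 now {0, 2, 3, 4, 5, 6, 7}
Step 10: union(13, 14) -> merged; set of 13 now {13, 14}
Step 11: union(4, 0) -> already same set; set of 4 now {0, 2, 3, 4, 5, 6, 7}
Step 12: union(10, 6) -> merged; set of 10 now {0, 2, 3, 4, 5, 6, 7, 10}
Step 13: union(2, 11) -> merged; set of 2 now {0, 2, 3, 4, 5, 6, 7, 10, 11}
Step 14: find(3) -> no change; set of 3 is {0, 2, 3, 4, 5, 6, 7, 10, 11}
Step 15: union(12, 10) -> merged; set of 12 now {0, 2, 3, 4, 5, 6, 7, 10, 11, 12}
Step 16: union(7, 0) -> already same set; set of 7 now {0, 2, 3, 4, 5, 6, 7, 10, 11, 12}
Step 17: union(3, 13) -> merged; set of 3 now {0, 2, 3, 4, 5, 6, 7, 10, 11, 12, 13, 14}
Step 18: find(5) -> no change; set of 5 is {0, 2, 3, 4, 5, 6, 7, 10, 11, 12, 13, 14}
Step 19: union(2, 9) -> merged; set of 2 now {0, 2, 3, 4, 5, 6, 7, 9, 10, 11, 12, 13, 14}
Step 20: union(13, 10) -> already same set; set of 13 now {0, 2, 3, 4, 5, 6, 7, 9, 10, 11, 12, 13, 14}
Set of 3: {0, 2, 3, 4, 5, 6, 7, 9, 10, 11, 12, 13, 14}; 1 is not a member.

Answer: no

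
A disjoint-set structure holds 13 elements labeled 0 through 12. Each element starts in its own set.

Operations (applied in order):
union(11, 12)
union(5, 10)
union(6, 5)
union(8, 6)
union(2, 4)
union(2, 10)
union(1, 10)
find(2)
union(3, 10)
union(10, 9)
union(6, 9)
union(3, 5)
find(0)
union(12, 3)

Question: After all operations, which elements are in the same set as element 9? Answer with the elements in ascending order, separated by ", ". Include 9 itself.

Step 1: union(11, 12) -> merged; set of 11 now {11, 12}
Step 2: union(5, 10) -> merged; set of 5 now {5, 10}
Step 3: union(6, 5) -> merged; set of 6 now {5, 6, 10}
Step 4: union(8, 6) -> merged; set of 8 now {5, 6, 8, 10}
Step 5: union(2, 4) -> merged; set of 2 now {2, 4}
Step 6: union(2, 10) -> merged; set of 2 now {2, 4, 5, 6, 8, 10}
Step 7: union(1, 10) -> merged; set of 1 now {1, 2, 4, 5, 6, 8, 10}
Step 8: find(2) -> no change; set of 2 is {1, 2, 4, 5, 6, 8, 10}
Step 9: union(3, 10) -> merged; set of 3 now {1, 2, 3, 4, 5, 6, 8, 10}
Step 10: union(10, 9) -> merged; set of 10 now {1, 2, 3, 4, 5, 6, 8, 9, 10}
Step 11: union(6, 9) -> already same set; set of 6 now {1, 2, 3, 4, 5, 6, 8, 9, 10}
Step 12: union(3, 5) -> already same set; set of 3 now {1, 2, 3, 4, 5, 6, 8, 9, 10}
Step 13: find(0) -> no change; set of 0 is {0}
Step 14: union(12, 3) -> merged; set of 12 now {1, 2, 3, 4, 5, 6, 8, 9, 10, 11, 12}
Component of 9: {1, 2, 3, 4, 5, 6, 8, 9, 10, 11, 12}

Answer: 1, 2, 3, 4, 5, 6, 8, 9, 10, 11, 12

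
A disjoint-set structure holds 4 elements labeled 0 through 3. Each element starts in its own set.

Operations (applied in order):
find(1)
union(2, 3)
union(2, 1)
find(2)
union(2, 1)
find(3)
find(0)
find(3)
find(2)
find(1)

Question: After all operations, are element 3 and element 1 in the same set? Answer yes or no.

Step 1: find(1) -> no change; set of 1 is {1}
Step 2: union(2, 3) -> merged; set of 2 now {2, 3}
Step 3: union(2, 1) -> merged; set of 2 now {1, 2, 3}
Step 4: find(2) -> no change; set of 2 is {1, 2, 3}
Step 5: union(2, 1) -> already same set; set of 2 now {1, 2, 3}
Step 6: find(3) -> no change; set of 3 is {1, 2, 3}
Step 7: find(0) -> no change; set of 0 is {0}
Step 8: find(3) -> no change; set of 3 is {1, 2, 3}
Step 9: find(2) -> no change; set of 2 is {1, 2, 3}
Step 10: find(1) -> no change; set of 1 is {1, 2, 3}
Set of 3: {1, 2, 3}; 1 is a member.

Answer: yes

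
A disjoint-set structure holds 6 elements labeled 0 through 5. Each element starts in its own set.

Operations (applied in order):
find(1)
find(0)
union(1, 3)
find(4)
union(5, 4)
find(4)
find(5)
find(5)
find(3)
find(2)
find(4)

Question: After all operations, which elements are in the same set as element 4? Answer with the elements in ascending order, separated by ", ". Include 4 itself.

Step 1: find(1) -> no change; set of 1 is {1}
Step 2: find(0) -> no change; set of 0 is {0}
Step 3: union(1, 3) -> merged; set of 1 now {1, 3}
Step 4: find(4) -> no change; set of 4 is {4}
Step 5: union(5, 4) -> merged; set of 5 now {4, 5}
Step 6: find(4) -> no change; set of 4 is {4, 5}
Step 7: find(5) -> no change; set of 5 is {4, 5}
Step 8: find(5) -> no change; set of 5 is {4, 5}
Step 9: find(3) -> no change; set of 3 is {1, 3}
Step 10: find(2) -> no change; set of 2 is {2}
Step 11: find(4) -> no change; set of 4 is {4, 5}
Component of 4: {4, 5}

Answer: 4, 5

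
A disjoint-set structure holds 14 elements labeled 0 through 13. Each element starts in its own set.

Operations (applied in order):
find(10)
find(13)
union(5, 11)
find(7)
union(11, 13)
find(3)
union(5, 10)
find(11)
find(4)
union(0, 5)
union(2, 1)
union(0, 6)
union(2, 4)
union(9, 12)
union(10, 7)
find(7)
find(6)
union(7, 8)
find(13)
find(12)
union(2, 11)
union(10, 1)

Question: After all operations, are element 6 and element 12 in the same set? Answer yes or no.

Answer: no

Derivation:
Step 1: find(10) -> no change; set of 10 is {10}
Step 2: find(13) -> no change; set of 13 is {13}
Step 3: union(5, 11) -> merged; set of 5 now {5, 11}
Step 4: find(7) -> no change; set of 7 is {7}
Step 5: union(11, 13) -> merged; set of 11 now {5, 11, 13}
Step 6: find(3) -> no change; set of 3 is {3}
Step 7: union(5, 10) -> merged; set of 5 now {5, 10, 11, 13}
Step 8: find(11) -> no change; set of 11 is {5, 10, 11, 13}
Step 9: find(4) -> no change; set of 4 is {4}
Step 10: union(0, 5) -> merged; set of 0 now {0, 5, 10, 11, 13}
Step 11: union(2, 1) -> merged; set of 2 now {1, 2}
Step 12: union(0, 6) -> merged; set of 0 now {0, 5, 6, 10, 11, 13}
Step 13: union(2, 4) -> merged; set of 2 now {1, 2, 4}
Step 14: union(9, 12) -> merged; set of 9 now {9, 12}
Step 15: union(10, 7) -> merged; set of 10 now {0, 5, 6, 7, 10, 11, 13}
Step 16: find(7) -> no change; set of 7 is {0, 5, 6, 7, 10, 11, 13}
Step 17: find(6) -> no change; set of 6 is {0, 5, 6, 7, 10, 11, 13}
Step 18: union(7, 8) -> merged; set of 7 now {0, 5, 6, 7, 8, 10, 11, 13}
Step 19: find(13) -> no change; set of 13 is {0, 5, 6, 7, 8, 10, 11, 13}
Step 20: find(12) -> no change; set of 12 is {9, 12}
Step 21: union(2, 11) -> merged; set of 2 now {0, 1, 2, 4, 5, 6, 7, 8, 10, 11, 13}
Step 22: union(10, 1) -> already same set; set of 10 now {0, 1, 2, 4, 5, 6, 7, 8, 10, 11, 13}
Set of 6: {0, 1, 2, 4, 5, 6, 7, 8, 10, 11, 13}; 12 is not a member.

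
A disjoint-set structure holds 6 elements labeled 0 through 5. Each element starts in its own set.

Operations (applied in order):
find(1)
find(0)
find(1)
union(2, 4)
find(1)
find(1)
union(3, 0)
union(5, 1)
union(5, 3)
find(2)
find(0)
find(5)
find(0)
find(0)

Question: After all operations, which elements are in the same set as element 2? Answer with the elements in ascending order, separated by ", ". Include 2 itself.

Step 1: find(1) -> no change; set of 1 is {1}
Step 2: find(0) -> no change; set of 0 is {0}
Step 3: find(1) -> no change; set of 1 is {1}
Step 4: union(2, 4) -> merged; set of 2 now {2, 4}
Step 5: find(1) -> no change; set of 1 is {1}
Step 6: find(1) -> no change; set of 1 is {1}
Step 7: union(3, 0) -> merged; set of 3 now {0, 3}
Step 8: union(5, 1) -> merged; set of 5 now {1, 5}
Step 9: union(5, 3) -> merged; set of 5 now {0, 1, 3, 5}
Step 10: find(2) -> no change; set of 2 is {2, 4}
Step 11: find(0) -> no change; set of 0 is {0, 1, 3, 5}
Step 12: find(5) -> no change; set of 5 is {0, 1, 3, 5}
Step 13: find(0) -> no change; set of 0 is {0, 1, 3, 5}
Step 14: find(0) -> no change; set of 0 is {0, 1, 3, 5}
Component of 2: {2, 4}

Answer: 2, 4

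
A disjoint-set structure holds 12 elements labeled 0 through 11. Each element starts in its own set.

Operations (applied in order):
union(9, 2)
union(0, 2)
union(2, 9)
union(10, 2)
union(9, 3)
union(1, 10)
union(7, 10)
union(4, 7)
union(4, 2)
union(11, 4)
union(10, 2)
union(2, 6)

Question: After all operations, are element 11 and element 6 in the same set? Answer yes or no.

Answer: yes

Derivation:
Step 1: union(9, 2) -> merged; set of 9 now {2, 9}
Step 2: union(0, 2) -> merged; set of 0 now {0, 2, 9}
Step 3: union(2, 9) -> already same set; set of 2 now {0, 2, 9}
Step 4: union(10, 2) -> merged; set of 10 now {0, 2, 9, 10}
Step 5: union(9, 3) -> merged; set of 9 now {0, 2, 3, 9, 10}
Step 6: union(1, 10) -> merged; set of 1 now {0, 1, 2, 3, 9, 10}
Step 7: union(7, 10) -> merged; set of 7 now {0, 1, 2, 3, 7, 9, 10}
Step 8: union(4, 7) -> merged; set of 4 now {0, 1, 2, 3, 4, 7, 9, 10}
Step 9: union(4, 2) -> already same set; set of 4 now {0, 1, 2, 3, 4, 7, 9, 10}
Step 10: union(11, 4) -> merged; set of 11 now {0, 1, 2, 3, 4, 7, 9, 10, 11}
Step 11: union(10, 2) -> already same set; set of 10 now {0, 1, 2, 3, 4, 7, 9, 10, 11}
Step 12: union(2, 6) -> merged; set of 2 now {0, 1, 2, 3, 4, 6, 7, 9, 10, 11}
Set of 11: {0, 1, 2, 3, 4, 6, 7, 9, 10, 11}; 6 is a member.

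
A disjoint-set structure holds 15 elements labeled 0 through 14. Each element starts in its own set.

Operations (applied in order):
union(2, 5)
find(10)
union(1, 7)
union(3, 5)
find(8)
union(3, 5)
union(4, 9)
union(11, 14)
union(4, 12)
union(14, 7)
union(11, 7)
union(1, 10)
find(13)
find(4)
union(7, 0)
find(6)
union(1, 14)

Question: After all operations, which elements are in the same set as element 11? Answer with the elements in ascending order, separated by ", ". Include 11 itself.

Answer: 0, 1, 7, 10, 11, 14

Derivation:
Step 1: union(2, 5) -> merged; set of 2 now {2, 5}
Step 2: find(10) -> no change; set of 10 is {10}
Step 3: union(1, 7) -> merged; set of 1 now {1, 7}
Step 4: union(3, 5) -> merged; set of 3 now {2, 3, 5}
Step 5: find(8) -> no change; set of 8 is {8}
Step 6: union(3, 5) -> already same set; set of 3 now {2, 3, 5}
Step 7: union(4, 9) -> merged; set of 4 now {4, 9}
Step 8: union(11, 14) -> merged; set of 11 now {11, 14}
Step 9: union(4, 12) -> merged; set of 4 now {4, 9, 12}
Step 10: union(14, 7) -> merged; set of 14 now {1, 7, 11, 14}
Step 11: union(11, 7) -> already same set; set of 11 now {1, 7, 11, 14}
Step 12: union(1, 10) -> merged; set of 1 now {1, 7, 10, 11, 14}
Step 13: find(13) -> no change; set of 13 is {13}
Step 14: find(4) -> no change; set of 4 is {4, 9, 12}
Step 15: union(7, 0) -> merged; set of 7 now {0, 1, 7, 10, 11, 14}
Step 16: find(6) -> no change; set of 6 is {6}
Step 17: union(1, 14) -> already same set; set of 1 now {0, 1, 7, 10, 11, 14}
Component of 11: {0, 1, 7, 10, 11, 14}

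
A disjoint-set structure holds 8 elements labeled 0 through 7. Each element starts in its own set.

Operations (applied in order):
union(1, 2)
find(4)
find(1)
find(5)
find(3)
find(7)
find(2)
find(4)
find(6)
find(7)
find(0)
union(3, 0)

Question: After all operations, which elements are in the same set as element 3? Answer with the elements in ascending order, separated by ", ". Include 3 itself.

Answer: 0, 3

Derivation:
Step 1: union(1, 2) -> merged; set of 1 now {1, 2}
Step 2: find(4) -> no change; set of 4 is {4}
Step 3: find(1) -> no change; set of 1 is {1, 2}
Step 4: find(5) -> no change; set of 5 is {5}
Step 5: find(3) -> no change; set of 3 is {3}
Step 6: find(7) -> no change; set of 7 is {7}
Step 7: find(2) -> no change; set of 2 is {1, 2}
Step 8: find(4) -> no change; set of 4 is {4}
Step 9: find(6) -> no change; set of 6 is {6}
Step 10: find(7) -> no change; set of 7 is {7}
Step 11: find(0) -> no change; set of 0 is {0}
Step 12: union(3, 0) -> merged; set of 3 now {0, 3}
Component of 3: {0, 3}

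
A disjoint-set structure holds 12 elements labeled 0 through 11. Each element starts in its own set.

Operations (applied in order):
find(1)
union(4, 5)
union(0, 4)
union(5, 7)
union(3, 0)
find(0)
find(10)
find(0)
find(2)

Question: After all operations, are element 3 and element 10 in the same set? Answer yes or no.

Answer: no

Derivation:
Step 1: find(1) -> no change; set of 1 is {1}
Step 2: union(4, 5) -> merged; set of 4 now {4, 5}
Step 3: union(0, 4) -> merged; set of 0 now {0, 4, 5}
Step 4: union(5, 7) -> merged; set of 5 now {0, 4, 5, 7}
Step 5: union(3, 0) -> merged; set of 3 now {0, 3, 4, 5, 7}
Step 6: find(0) -> no change; set of 0 is {0, 3, 4, 5, 7}
Step 7: find(10) -> no change; set of 10 is {10}
Step 8: find(0) -> no change; set of 0 is {0, 3, 4, 5, 7}
Step 9: find(2) -> no change; set of 2 is {2}
Set of 3: {0, 3, 4, 5, 7}; 10 is not a member.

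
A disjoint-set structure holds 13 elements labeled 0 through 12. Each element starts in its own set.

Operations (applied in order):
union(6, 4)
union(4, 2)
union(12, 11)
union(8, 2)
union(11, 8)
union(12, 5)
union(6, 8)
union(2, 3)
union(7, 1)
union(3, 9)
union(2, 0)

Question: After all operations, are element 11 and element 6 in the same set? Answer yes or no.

Answer: yes

Derivation:
Step 1: union(6, 4) -> merged; set of 6 now {4, 6}
Step 2: union(4, 2) -> merged; set of 4 now {2, 4, 6}
Step 3: union(12, 11) -> merged; set of 12 now {11, 12}
Step 4: union(8, 2) -> merged; set of 8 now {2, 4, 6, 8}
Step 5: union(11, 8) -> merged; set of 11 now {2, 4, 6, 8, 11, 12}
Step 6: union(12, 5) -> merged; set of 12 now {2, 4, 5, 6, 8, 11, 12}
Step 7: union(6, 8) -> already same set; set of 6 now {2, 4, 5, 6, 8, 11, 12}
Step 8: union(2, 3) -> merged; set of 2 now {2, 3, 4, 5, 6, 8, 11, 12}
Step 9: union(7, 1) -> merged; set of 7 now {1, 7}
Step 10: union(3, 9) -> merged; set of 3 now {2, 3, 4, 5, 6, 8, 9, 11, 12}
Step 11: union(2, 0) -> merged; set of 2 now {0, 2, 3, 4, 5, 6, 8, 9, 11, 12}
Set of 11: {0, 2, 3, 4, 5, 6, 8, 9, 11, 12}; 6 is a member.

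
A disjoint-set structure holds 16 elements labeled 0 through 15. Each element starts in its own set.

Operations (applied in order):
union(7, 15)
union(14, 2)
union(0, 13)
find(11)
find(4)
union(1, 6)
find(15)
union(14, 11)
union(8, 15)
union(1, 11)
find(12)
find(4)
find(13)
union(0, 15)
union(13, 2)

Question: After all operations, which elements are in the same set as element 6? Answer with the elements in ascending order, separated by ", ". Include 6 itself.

Step 1: union(7, 15) -> merged; set of 7 now {7, 15}
Step 2: union(14, 2) -> merged; set of 14 now {2, 14}
Step 3: union(0, 13) -> merged; set of 0 now {0, 13}
Step 4: find(11) -> no change; set of 11 is {11}
Step 5: find(4) -> no change; set of 4 is {4}
Step 6: union(1, 6) -> merged; set of 1 now {1, 6}
Step 7: find(15) -> no change; set of 15 is {7, 15}
Step 8: union(14, 11) -> merged; set of 14 now {2, 11, 14}
Step 9: union(8, 15) -> merged; set of 8 now {7, 8, 15}
Step 10: union(1, 11) -> merged; set of 1 now {1, 2, 6, 11, 14}
Step 11: find(12) -> no change; set of 12 is {12}
Step 12: find(4) -> no change; set of 4 is {4}
Step 13: find(13) -> no change; set of 13 is {0, 13}
Step 14: union(0, 15) -> merged; set of 0 now {0, 7, 8, 13, 15}
Step 15: union(13, 2) -> merged; set of 13 now {0, 1, 2, 6, 7, 8, 11, 13, 14, 15}
Component of 6: {0, 1, 2, 6, 7, 8, 11, 13, 14, 15}

Answer: 0, 1, 2, 6, 7, 8, 11, 13, 14, 15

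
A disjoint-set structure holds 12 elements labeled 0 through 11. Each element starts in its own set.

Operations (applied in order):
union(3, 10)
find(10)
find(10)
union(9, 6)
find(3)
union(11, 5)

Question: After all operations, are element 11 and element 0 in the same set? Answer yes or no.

Step 1: union(3, 10) -> merged; set of 3 now {3, 10}
Step 2: find(10) -> no change; set of 10 is {3, 10}
Step 3: find(10) -> no change; set of 10 is {3, 10}
Step 4: union(9, 6) -> merged; set of 9 now {6, 9}
Step 5: find(3) -> no change; set of 3 is {3, 10}
Step 6: union(11, 5) -> merged; set of 11 now {5, 11}
Set of 11: {5, 11}; 0 is not a member.

Answer: no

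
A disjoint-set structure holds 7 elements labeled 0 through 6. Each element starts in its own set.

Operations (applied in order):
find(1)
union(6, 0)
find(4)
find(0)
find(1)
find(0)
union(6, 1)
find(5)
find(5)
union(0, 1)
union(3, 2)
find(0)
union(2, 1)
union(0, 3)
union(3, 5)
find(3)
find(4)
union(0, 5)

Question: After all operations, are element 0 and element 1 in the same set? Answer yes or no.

Answer: yes

Derivation:
Step 1: find(1) -> no change; set of 1 is {1}
Step 2: union(6, 0) -> merged; set of 6 now {0, 6}
Step 3: find(4) -> no change; set of 4 is {4}
Step 4: find(0) -> no change; set of 0 is {0, 6}
Step 5: find(1) -> no change; set of 1 is {1}
Step 6: find(0) -> no change; set of 0 is {0, 6}
Step 7: union(6, 1) -> merged; set of 6 now {0, 1, 6}
Step 8: find(5) -> no change; set of 5 is {5}
Step 9: find(5) -> no change; set of 5 is {5}
Step 10: union(0, 1) -> already same set; set of 0 now {0, 1, 6}
Step 11: union(3, 2) -> merged; set of 3 now {2, 3}
Step 12: find(0) -> no change; set of 0 is {0, 1, 6}
Step 13: union(2, 1) -> merged; set of 2 now {0, 1, 2, 3, 6}
Step 14: union(0, 3) -> already same set; set of 0 now {0, 1, 2, 3, 6}
Step 15: union(3, 5) -> merged; set of 3 now {0, 1, 2, 3, 5, 6}
Step 16: find(3) -> no change; set of 3 is {0, 1, 2, 3, 5, 6}
Step 17: find(4) -> no change; set of 4 is {4}
Step 18: union(0, 5) -> already same set; set of 0 now {0, 1, 2, 3, 5, 6}
Set of 0: {0, 1, 2, 3, 5, 6}; 1 is a member.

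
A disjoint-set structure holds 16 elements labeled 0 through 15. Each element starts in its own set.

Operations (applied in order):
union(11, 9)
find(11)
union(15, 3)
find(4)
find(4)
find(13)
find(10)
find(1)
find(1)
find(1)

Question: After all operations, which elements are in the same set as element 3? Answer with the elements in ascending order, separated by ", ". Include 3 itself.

Answer: 3, 15

Derivation:
Step 1: union(11, 9) -> merged; set of 11 now {9, 11}
Step 2: find(11) -> no change; set of 11 is {9, 11}
Step 3: union(15, 3) -> merged; set of 15 now {3, 15}
Step 4: find(4) -> no change; set of 4 is {4}
Step 5: find(4) -> no change; set of 4 is {4}
Step 6: find(13) -> no change; set of 13 is {13}
Step 7: find(10) -> no change; set of 10 is {10}
Step 8: find(1) -> no change; set of 1 is {1}
Step 9: find(1) -> no change; set of 1 is {1}
Step 10: find(1) -> no change; set of 1 is {1}
Component of 3: {3, 15}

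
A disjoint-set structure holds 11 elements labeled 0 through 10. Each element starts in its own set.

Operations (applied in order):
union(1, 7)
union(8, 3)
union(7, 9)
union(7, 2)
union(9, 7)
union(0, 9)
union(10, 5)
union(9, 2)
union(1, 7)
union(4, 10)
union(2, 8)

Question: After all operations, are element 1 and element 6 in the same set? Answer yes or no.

Step 1: union(1, 7) -> merged; set of 1 now {1, 7}
Step 2: union(8, 3) -> merged; set of 8 now {3, 8}
Step 3: union(7, 9) -> merged; set of 7 now {1, 7, 9}
Step 4: union(7, 2) -> merged; set of 7 now {1, 2, 7, 9}
Step 5: union(9, 7) -> already same set; set of 9 now {1, 2, 7, 9}
Step 6: union(0, 9) -> merged; set of 0 now {0, 1, 2, 7, 9}
Step 7: union(10, 5) -> merged; set of 10 now {5, 10}
Step 8: union(9, 2) -> already same set; set of 9 now {0, 1, 2, 7, 9}
Step 9: union(1, 7) -> already same set; set of 1 now {0, 1, 2, 7, 9}
Step 10: union(4, 10) -> merged; set of 4 now {4, 5, 10}
Step 11: union(2, 8) -> merged; set of 2 now {0, 1, 2, 3, 7, 8, 9}
Set of 1: {0, 1, 2, 3, 7, 8, 9}; 6 is not a member.

Answer: no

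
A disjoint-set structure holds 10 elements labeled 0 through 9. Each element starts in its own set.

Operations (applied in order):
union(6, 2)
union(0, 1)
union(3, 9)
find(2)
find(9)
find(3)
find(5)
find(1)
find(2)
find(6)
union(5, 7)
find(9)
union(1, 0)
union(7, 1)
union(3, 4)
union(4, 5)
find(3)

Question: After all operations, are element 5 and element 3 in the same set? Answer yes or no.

Step 1: union(6, 2) -> merged; set of 6 now {2, 6}
Step 2: union(0, 1) -> merged; set of 0 now {0, 1}
Step 3: union(3, 9) -> merged; set of 3 now {3, 9}
Step 4: find(2) -> no change; set of 2 is {2, 6}
Step 5: find(9) -> no change; set of 9 is {3, 9}
Step 6: find(3) -> no change; set of 3 is {3, 9}
Step 7: find(5) -> no change; set of 5 is {5}
Step 8: find(1) -> no change; set of 1 is {0, 1}
Step 9: find(2) -> no change; set of 2 is {2, 6}
Step 10: find(6) -> no change; set of 6 is {2, 6}
Step 11: union(5, 7) -> merged; set of 5 now {5, 7}
Step 12: find(9) -> no change; set of 9 is {3, 9}
Step 13: union(1, 0) -> already same set; set of 1 now {0, 1}
Step 14: union(7, 1) -> merged; set of 7 now {0, 1, 5, 7}
Step 15: union(3, 4) -> merged; set of 3 now {3, 4, 9}
Step 16: union(4, 5) -> merged; set of 4 now {0, 1, 3, 4, 5, 7, 9}
Step 17: find(3) -> no change; set of 3 is {0, 1, 3, 4, 5, 7, 9}
Set of 5: {0, 1, 3, 4, 5, 7, 9}; 3 is a member.

Answer: yes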